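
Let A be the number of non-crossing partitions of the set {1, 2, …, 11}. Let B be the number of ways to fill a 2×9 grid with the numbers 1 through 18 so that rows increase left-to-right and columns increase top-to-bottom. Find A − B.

53924

The non-crossing partitions of [11] form a lattice of size C_11. So A = C_11 = 58786.
By the hook-length formula (or a Dyck-path bijection), SYT of shape 2×9 number C_9. So B = C_9 = 4862.
A − B = 58786 − 4862 = 53924.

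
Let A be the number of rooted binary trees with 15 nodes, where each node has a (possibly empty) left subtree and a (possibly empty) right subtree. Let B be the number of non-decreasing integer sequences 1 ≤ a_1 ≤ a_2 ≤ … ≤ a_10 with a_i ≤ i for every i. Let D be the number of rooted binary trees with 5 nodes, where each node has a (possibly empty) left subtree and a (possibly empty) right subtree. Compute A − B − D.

There are C_n binary search tree shapes on n keys; with n = 15 that is C_15. So A = C_15 = 9694845.
Such sub-staircase sequences of length n are counted by C_n; here n = 10. So B = C_10 = 16796.
There are C_n binary search tree shapes on n keys; with n = 5 that is C_5. So D = C_5 = 42.
A − B − D = 9694845 − 16796 − 42 = 9678007.

9678007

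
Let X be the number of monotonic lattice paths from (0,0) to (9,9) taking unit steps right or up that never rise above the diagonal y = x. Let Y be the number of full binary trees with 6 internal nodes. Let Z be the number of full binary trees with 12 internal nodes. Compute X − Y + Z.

Sub-diagonal monotone paths from (0,0) to (9,9) biject with Dyck paths of semilength 9, giving C_9. So X = C_9 = 4862.
The number of full binary trees on 6 internal nodes is the Catalan number C_6. So Y = C_6 = 132.
Full binary trees with n internal nodes are counted by C_n; here n = 12. So Z = C_12 = 208012.
X − Y + Z = 4862 − 132 + 208012 = 212742.

212742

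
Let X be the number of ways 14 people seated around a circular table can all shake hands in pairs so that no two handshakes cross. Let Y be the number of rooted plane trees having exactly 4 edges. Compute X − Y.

With 14 = 2·7 people, non-crossing handshake pairings are non-crossing perfect matchings on a circle, counted by C_7. So X = C_7 = 429.
Rooted ordered trees with n edges are counted by C_n; here n = 4. So Y = C_4 = 14.
X − Y = 429 − 14 = 415.

415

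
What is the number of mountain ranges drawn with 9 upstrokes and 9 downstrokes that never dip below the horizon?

Paths of 9 up- and 9 down-steps that never dip below the axis are Dyck paths; their count is C_9.
C_9 = C_8 · 2(2·8+1)/(8+2) = 1430 · 34/10 = 4862.

4862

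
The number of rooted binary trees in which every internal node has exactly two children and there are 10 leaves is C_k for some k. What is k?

9

Full binary trees with 10 leaves have 10−1 = 9 internal nodes, so there are C_9 of them.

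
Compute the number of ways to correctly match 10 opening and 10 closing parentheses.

16796

With 10 pairs the number of balanced bracket strings is the Catalan number C_10.
C_10 = 16796.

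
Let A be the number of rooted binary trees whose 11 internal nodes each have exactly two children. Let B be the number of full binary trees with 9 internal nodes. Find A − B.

53924

The number of full binary trees on 11 internal nodes is the Catalan number C_11. So A = C_11 = 58786.
The number of full binary trees on 9 internal nodes is the Catalan number C_9. So B = C_9 = 4862.
A − B = 58786 − 4862 = 53924.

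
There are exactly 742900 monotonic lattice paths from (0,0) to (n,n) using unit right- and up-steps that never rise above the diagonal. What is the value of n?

13

Such diagonal-avoiding paths in an n×n grid are counted by C_n. Since C_13 = 742900, the index is 13.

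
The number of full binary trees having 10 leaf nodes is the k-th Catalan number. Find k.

Full binary trees with 10 leaves have 10−1 = 9 internal nodes, so there are C_9 of them.

9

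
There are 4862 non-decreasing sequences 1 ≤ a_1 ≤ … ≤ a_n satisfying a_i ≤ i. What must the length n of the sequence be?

Such sub-staircase sequences of length n are counted by C_n. The Catalan number equal to 4862 is C_9.

9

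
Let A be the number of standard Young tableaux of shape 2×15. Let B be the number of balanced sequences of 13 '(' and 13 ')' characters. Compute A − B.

By the hook-length formula (or a Dyck-path bijection), SYT of shape 2×15 number C_15. So A = C_15 = 9694845.
With 13 pairs the number of balanced bracket strings is the Catalan number C_13. So B = C_13 = 742900.
A − B = 9694845 − 742900 = 8951945.

8951945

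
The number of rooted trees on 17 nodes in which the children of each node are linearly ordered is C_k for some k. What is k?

16

Rooted ordered (plane) trees on m nodes have m−1 edges and are counted by C_{m−1}; m = 17 gives C_16.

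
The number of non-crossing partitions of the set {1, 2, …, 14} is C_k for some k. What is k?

The non-crossing partitions of [14] form a lattice of size C_14.

14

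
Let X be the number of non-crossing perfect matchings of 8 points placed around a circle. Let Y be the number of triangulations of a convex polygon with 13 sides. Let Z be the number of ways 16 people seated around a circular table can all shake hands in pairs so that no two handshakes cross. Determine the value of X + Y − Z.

57370

Non-crossing perfect matchings of 2n points on a circle are counted by C_n; with 8 points, n = 4. So X = C_4 = 14.
A convex 13-gon is triangulated into 11 triangles, and the number of such triangulations is the Catalan number C_{13−2} = C_11. So Y = C_11 = 58786.
Non-crossing handshake pairings of 2n people are counted by C_n; 16 people gives n = 8. So Z = C_8 = 1430.
X + Y − Z = 14 + 58786 − 1430 = 57370.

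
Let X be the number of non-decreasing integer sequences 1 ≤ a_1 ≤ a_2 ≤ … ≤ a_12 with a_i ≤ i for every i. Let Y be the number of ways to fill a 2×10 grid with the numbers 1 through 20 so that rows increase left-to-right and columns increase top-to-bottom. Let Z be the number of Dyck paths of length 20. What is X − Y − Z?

Such sub-staircase sequences of length n are counted by C_n; here n = 12. So X = C_12 = 208012.
Standard Young tableaux of shape 2×n are counted by C_n; here n = 10. So Y = C_10 = 16796.
Dyck paths of semilength n (length 2n) are counted by C_n; here n = 10. So Z = C_10 = 16796.
X − Y − Z = 208012 − 16796 − 16796 = 174420.

174420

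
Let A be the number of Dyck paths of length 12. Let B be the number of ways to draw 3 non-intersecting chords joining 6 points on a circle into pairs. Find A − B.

127

A Dyck path with 6 up-steps and 6 down-steps has semilength 6, so there are C_6 of them. So A = C_6 = 132.
Pairing 6 circle points by 3 non-crossing chords gives C_3 matchings. So B = C_3 = 5.
A − B = 132 − 5 = 127.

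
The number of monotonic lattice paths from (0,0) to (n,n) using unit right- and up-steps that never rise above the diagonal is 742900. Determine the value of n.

Such diagonal-avoiding paths in an n×n grid are counted by C_n. Since C_13 = 742900, the index is 13.

13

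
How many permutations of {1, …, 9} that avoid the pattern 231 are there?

Permutations of [n] avoiding any single length-3 pattern are counted by C_n; here n = 9.
C_9 = 4862.

4862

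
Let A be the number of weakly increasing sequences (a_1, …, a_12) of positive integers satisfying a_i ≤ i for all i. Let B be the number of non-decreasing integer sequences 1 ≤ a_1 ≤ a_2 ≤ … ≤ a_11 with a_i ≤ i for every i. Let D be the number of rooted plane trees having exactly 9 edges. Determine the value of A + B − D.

261936

Such sub-staircase sequences of length n are counted by C_n; here n = 12. So A = C_12 = 208012.
Weakly increasing sequences with a_i ≤ i biject with Dyck paths of semilength 11, so there are C_11. So B = C_11 = 58786.
Rooted ordered trees with n edges are counted by C_n; here n = 9. So D = C_9 = 4862.
A + B − D = 208012 + 58786 − 4862 = 261936.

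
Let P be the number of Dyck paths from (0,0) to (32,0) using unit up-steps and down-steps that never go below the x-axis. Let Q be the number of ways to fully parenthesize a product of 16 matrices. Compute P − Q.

Paths of 16 up- and 16 down-steps that never dip below the axis are Dyck paths; their count is C_16. So P = C_16 = 35357670.
Ways to associate a product of 16 factors correspond to binary trees on 16 leaves, so the count is C_15. So Q = C_15 = 9694845.
P − Q = 35357670 − 9694845 = 25662825.

25662825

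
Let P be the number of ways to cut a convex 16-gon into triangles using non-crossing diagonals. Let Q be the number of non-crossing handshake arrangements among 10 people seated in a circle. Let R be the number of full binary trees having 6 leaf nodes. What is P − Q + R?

Triangulations of a convex m-gon are counted by C_{m−2}; with m = 16 this is C_14. So P = C_14 = 2674440.
With 10 = 2·5 people, non-crossing handshake pairings are non-crossing perfect matchings on a circle, counted by C_5. So Q = C_5 = 42.
A full binary tree with L leaves has L−1 internal nodes and is counted by C_{L−1}; L = 6 gives C_5. So R = C_5 = 42.
P − Q + R = 2674440 − 42 + 42 = 2674440.

2674440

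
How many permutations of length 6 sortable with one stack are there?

Stack-sortable permutations are exactly the 231-avoiding ones, counted by C_n; here n = 6.
C_6 = C_5 · 2(2·5+1)/(5+2) = 42 · 22/7 = 132.

132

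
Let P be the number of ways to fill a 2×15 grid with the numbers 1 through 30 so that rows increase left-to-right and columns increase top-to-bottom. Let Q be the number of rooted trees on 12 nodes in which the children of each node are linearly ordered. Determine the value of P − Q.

By the hook-length formula (or a Dyck-path bijection), SYT of shape 2×15 number C_15. So P = C_15 = 9694845.
A rooted plane tree on 12 nodes has 11 edges, and such trees are counted by C_11. So Q = C_11 = 58786.
P − Q = 9694845 − 58786 = 9636059.

9636059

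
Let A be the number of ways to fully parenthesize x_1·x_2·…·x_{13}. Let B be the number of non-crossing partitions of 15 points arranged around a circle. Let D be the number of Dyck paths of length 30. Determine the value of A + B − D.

208012

Bracketing 13 factors into binary products is counted by C_{13−1} = C_12. So A = C_12 = 208012.
Non-crossing partitions of an n-element set are counted by C_n; here n = 15. So B = C_15 = 9694845.
A Dyck path with 15 up-steps and 15 down-steps has semilength 15, so there are C_15 of them. So D = C_15 = 9694845.
A + B − D = 208012 + 9694845 − 9694845 = 208012.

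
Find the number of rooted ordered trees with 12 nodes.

58786

Rooted ordered (plane) trees on m nodes have m−1 edges and are counted by C_{m−1}; m = 12 gives C_11.
C_11 = C(22,11)/12 = 705432/12 = 58786.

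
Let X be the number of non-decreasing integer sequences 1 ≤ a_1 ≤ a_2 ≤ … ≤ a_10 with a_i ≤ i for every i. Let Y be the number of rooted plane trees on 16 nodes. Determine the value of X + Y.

9711641

Such sub-staircase sequences of length n are counted by C_n; here n = 10. So X = C_10 = 16796.
Rooted ordered (plane) trees on m nodes have m−1 edges and are counted by C_{m−1}; m = 16 gives C_15. So Y = C_15 = 9694845.
X + Y = 16796 + 9694845 = 9711641.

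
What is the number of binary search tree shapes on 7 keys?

429

Rooted binary trees with 7 nodes (each child slot possibly empty) number C_7.
C_7 = C_6 · 2(2·6+1)/(6+2) = 132 · 26/8 = 429.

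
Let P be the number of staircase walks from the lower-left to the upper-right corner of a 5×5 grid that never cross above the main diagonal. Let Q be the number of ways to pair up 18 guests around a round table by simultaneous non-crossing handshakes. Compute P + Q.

Monotone paths in an n×n grid that stay weakly below the diagonal are counted by C_n; here n = 5. So P = C_5 = 42.
With 18 = 2·9 people, non-crossing handshake pairings are non-crossing perfect matchings on a circle, counted by C_9. So Q = C_9 = 4862.
P + Q = 42 + 4862 = 4904.

4904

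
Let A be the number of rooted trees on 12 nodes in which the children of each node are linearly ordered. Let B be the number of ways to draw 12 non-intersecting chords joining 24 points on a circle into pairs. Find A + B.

266798

Rooted ordered (plane) trees on m nodes have m−1 edges and are counted by C_{m−1}; m = 12 gives C_11. So A = C_11 = 58786.
Non-crossing perfect matchings of 2n points on a circle are counted by C_n; with 24 points, n = 12. So B = C_12 = 208012.
A + B = 58786 + 208012 = 266798.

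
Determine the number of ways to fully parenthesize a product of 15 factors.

2674440

Parenthesizations of m factors correspond to full binary trees with m leaves, counted by C_{m−1}; m = 15 gives C_14.
C_14 = 2674440.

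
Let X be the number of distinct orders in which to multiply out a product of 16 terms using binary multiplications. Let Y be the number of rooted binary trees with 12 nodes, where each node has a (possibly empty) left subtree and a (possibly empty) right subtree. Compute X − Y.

Parenthesizations of m factors correspond to full binary trees with m leaves, counted by C_{m−1}; m = 16 gives C_15. So X = C_15 = 9694845.
Binary trees (left/right distinguished) on n nodes are counted by C_n; here n = 12. So Y = C_12 = 208012.
X − Y = 9694845 − 208012 = 9486833.

9486833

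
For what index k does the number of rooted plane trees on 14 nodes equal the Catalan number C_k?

13

A rooted plane tree on 14 nodes has 13 edges, and such trees are counted by C_13.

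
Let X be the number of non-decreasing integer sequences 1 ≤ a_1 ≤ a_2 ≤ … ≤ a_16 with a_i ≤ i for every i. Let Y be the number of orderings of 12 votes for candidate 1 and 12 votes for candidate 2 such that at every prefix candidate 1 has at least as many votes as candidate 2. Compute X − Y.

35149658

Weakly increasing sequences with a_i ≤ i biject with Dyck paths of semilength 16, so there are C_16. So X = C_16 = 35357670.
Ballot sequences with n votes each where one side never trails are Dyck words, counted by C_n; here n = 12. So Y = C_12 = 208012.
X − Y = 35357670 − 208012 = 35149658.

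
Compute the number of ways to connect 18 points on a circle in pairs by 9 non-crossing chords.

4862

Pairing 18 circle points by 9 non-crossing chords gives C_9 matchings.
C_9 = C(18,9)/10 = 48620/10 = 4862.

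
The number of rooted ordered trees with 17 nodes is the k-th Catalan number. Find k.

16

A rooted plane tree on 17 nodes has 16 edges, and such trees are counted by C_16.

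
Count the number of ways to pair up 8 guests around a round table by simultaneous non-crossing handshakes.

14

Non-crossing handshake pairings of 2n people are counted by C_n; 8 people gives n = 4.
C_4 = C_3 · 2(2·3+1)/(3+2) = 5 · 14/5 = 14.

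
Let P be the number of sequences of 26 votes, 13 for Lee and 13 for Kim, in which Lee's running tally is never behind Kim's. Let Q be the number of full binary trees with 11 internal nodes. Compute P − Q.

684114

Ballot sequences with n votes each where one side never trails are Dyck words, counted by C_n; here n = 13. So P = C_13 = 742900.
Full binary trees with n internal nodes are counted by C_n; here n = 11. So Q = C_11 = 58786.
P − Q = 742900 − 58786 = 684114.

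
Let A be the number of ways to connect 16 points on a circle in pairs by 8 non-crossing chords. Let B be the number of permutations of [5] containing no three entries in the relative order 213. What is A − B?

Pairing 16 circle points by 8 non-crossing chords gives C_8 matchings. So A = C_8 = 1430.
For any fixed pattern of length 3, the pattern-avoiding permutations of [5] number C_5. So B = C_5 = 42.
A − B = 1430 − 42 = 1388.

1388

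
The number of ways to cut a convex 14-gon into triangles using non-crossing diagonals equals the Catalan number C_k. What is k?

12

The number of triangulations of a 14-gon is the Catalan number C_12 (index = sides − 2).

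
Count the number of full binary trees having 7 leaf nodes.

A full binary tree with L leaves has L−1 internal nodes and is counted by C_{L−1}; L = 7 gives C_6.
C_6 = C(12,6)/7 = 924/7 = 132.

132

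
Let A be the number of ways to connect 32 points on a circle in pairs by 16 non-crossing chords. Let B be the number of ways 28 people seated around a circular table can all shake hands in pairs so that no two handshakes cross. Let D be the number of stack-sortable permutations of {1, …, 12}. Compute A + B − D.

37824098

Non-crossing perfect matchings of 2n points on a circle are counted by C_n; with 32 points, n = 16. So A = C_16 = 35357670.
Non-crossing handshake pairings of 2n people are counted by C_n; 28 people gives n = 14. So B = C_14 = 2674440.
Stack-sortable permutations are exactly the 231-avoiding ones, counted by C_n; here n = 12. So D = C_12 = 208012.
A + B − D = 35357670 + 2674440 − 208012 = 37824098.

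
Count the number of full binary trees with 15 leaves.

2674440

A full binary tree with L leaves has L−1 internal nodes and is counted by C_{L−1}; L = 15 gives C_14.
C_14 = C_13 · 2(2·13+1)/(13+2) = 742900 · 54/15 = 2674440.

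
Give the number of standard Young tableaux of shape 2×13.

By the hook-length formula (or a Dyck-path bijection), SYT of shape 2×13 number C_13.
C_13 = 742900.

742900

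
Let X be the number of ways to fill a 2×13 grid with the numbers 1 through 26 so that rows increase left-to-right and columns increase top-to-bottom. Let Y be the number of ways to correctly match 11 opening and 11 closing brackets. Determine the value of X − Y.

684114

By the hook-length formula (or a Dyck-path bijection), SYT of shape 2×13 number C_13. So X = C_13 = 742900.
With 11 pairs the number of balanced bracket strings is the Catalan number C_11. So Y = C_11 = 58786.
X − Y = 742900 − 58786 = 684114.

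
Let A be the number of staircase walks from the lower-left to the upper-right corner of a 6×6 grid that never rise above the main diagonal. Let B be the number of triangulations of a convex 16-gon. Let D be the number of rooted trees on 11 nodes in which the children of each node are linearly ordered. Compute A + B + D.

2691368

Sub-diagonal monotone paths from (0,0) to (6,6) biject with Dyck paths of semilength 6, giving C_6. So A = C_6 = 132.
Triangulations of a convex m-gon are counted by C_{m−2}; with m = 16 this is C_14. So B = C_14 = 2674440.
Rooted ordered (plane) trees on m nodes have m−1 edges and are counted by C_{m−1}; m = 11 gives C_10. So D = C_10 = 16796.
A + B + D = 132 + 2674440 + 16796 = 2691368.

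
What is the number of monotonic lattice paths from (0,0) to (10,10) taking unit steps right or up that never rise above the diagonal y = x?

16796

Sub-diagonal monotone paths from (0,0) to (10,10) biject with Dyck paths of semilength 10, giving C_10.
C_10 = C(20,10)/11 = 184756/11 = 16796.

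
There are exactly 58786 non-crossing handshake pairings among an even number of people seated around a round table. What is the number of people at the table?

Non-crossing handshake pairings of 2n people are counted by C_n. Since C_11 = 58786, the index is 11.
So n = 11, and there are 2n = 22 people.

22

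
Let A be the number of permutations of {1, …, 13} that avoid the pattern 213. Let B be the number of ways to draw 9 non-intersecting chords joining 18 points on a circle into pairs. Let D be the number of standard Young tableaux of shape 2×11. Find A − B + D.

796824

For any fixed pattern of length 3, the pattern-avoiding permutations of [13] number C_13. So A = C_13 = 742900.
Non-crossing perfect matchings of 2n points on a circle are counted by C_n; with 18 points, n = 9. So B = C_9 = 4862.
Standard Young tableaux of shape 2×n are counted by C_n; here n = 11. So D = C_11 = 58786.
A − B + D = 742900 − 4862 + 58786 = 796824.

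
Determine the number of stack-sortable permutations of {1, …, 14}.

By Knuth's characterisation, the stack-sortable permutations of length 14 are the 231-avoiders, numbering C_14.
C_14 = C(28,14)/15 = 40116600/15 = 2674440.

2674440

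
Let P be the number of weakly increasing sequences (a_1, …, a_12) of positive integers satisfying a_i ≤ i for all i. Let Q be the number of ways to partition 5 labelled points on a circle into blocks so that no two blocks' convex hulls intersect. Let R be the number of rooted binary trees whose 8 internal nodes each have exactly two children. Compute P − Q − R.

Weakly increasing sequences with a_i ≤ i biject with Dyck paths of semilength 12, so there are C_12. So P = C_12 = 208012.
Non-crossing partitions of an n-element set are counted by C_n; here n = 5. So Q = C_5 = 42.
The number of full binary trees on 8 internal nodes is the Catalan number C_8. So R = C_8 = 1430.
P − Q − R = 208012 − 42 − 1430 = 206540.

206540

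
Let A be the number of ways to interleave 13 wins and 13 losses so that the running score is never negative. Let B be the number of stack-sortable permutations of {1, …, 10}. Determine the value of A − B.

Reading a vote for the leader as '(' and for the other as ')' turns such a sequence into a balanced string of 13 pairs, so the count is C_13. So A = C_13 = 742900.
Stack-sortable permutations are exactly the 231-avoiding ones, counted by C_n; here n = 10. So B = C_10 = 16796.
A − B = 742900 − 16796 = 726104.

726104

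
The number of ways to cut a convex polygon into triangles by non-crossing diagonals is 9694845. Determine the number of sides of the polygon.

17

Triangulations of a convex m-gon are counted by C_{m−2}. Since C_15 = 9694845, the index is 15.
So m − 2 = 15, giving m = 17 sides.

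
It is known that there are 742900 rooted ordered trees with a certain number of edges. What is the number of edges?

Rooted ordered trees with n edges are counted by C_n; 742900 = C_13.

13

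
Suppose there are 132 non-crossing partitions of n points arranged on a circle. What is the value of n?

6

Non-crossing partitions of [n] are counted by C_n; 132 = C_6.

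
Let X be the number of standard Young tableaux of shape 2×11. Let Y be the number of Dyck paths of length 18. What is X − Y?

53924

Standard Young tableaux of shape 2×n are counted by C_n; here n = 11. So X = C_11 = 58786.
Paths of 9 up- and 9 down-steps that never dip below the axis are Dyck paths; their count is C_9. So Y = C_9 = 4862.
X − Y = 58786 − 4862 = 53924.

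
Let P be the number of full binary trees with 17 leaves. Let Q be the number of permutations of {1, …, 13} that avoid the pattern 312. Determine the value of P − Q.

Full binary trees with 17 leaves have 17−1 = 16 internal nodes, so there are C_16 of them. So P = C_16 = 35357670.
For any fixed pattern of length 3, the pattern-avoiding permutations of [13] number C_13. So Q = C_13 = 742900.
P − Q = 35357670 − 742900 = 34614770.

34614770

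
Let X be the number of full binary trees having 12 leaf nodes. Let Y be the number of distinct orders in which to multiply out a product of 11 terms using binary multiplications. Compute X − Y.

Full binary trees with 12 leaves have 12−1 = 11 internal nodes, so there are C_11 of them. So X = C_11 = 58786.
Bracketing 11 factors into binary products is counted by C_{11−1} = C_10. So Y = C_10 = 16796.
X − Y = 58786 − 16796 = 41990.

41990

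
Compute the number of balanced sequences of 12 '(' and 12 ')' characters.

208012

With 12 pairs the number of balanced bracket strings is the Catalan number C_12.
C_12 = C(24,12)/13 = 2704156/13 = 208012.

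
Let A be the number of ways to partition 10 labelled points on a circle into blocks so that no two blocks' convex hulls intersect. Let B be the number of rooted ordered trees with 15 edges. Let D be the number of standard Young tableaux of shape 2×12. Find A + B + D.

The non-crossing partitions of [10] form a lattice of size C_10. So A = C_10 = 16796.
Rooted ordered trees with n edges are counted by C_n; here n = 15. So B = C_15 = 9694845.
By the hook-length formula (or a Dyck-path bijection), SYT of shape 2×12 number C_12. So D = C_12 = 208012.
A + B + D = 16796 + 9694845 + 208012 = 9919653.

9919653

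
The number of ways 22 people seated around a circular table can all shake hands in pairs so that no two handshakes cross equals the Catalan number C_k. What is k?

11

With 22 = 2·11 people, non-crossing handshake pairings are non-crossing perfect matchings on a circle, counted by C_11.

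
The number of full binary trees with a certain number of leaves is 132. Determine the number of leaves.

Full binary trees with L leaves are counted by C_{L−1}, and C_6 = 132.
So the index is 6, and the number of leaves is 6 + 1 = 7.

7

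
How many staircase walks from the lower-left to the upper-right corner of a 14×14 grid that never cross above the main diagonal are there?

2674440

Monotone paths in an n×n grid that stay weakly below the diagonal are counted by C_n; here n = 14.
C_14 = C_13 · 2(2·13+1)/(13+2) = 742900 · 54/15 = 2674440.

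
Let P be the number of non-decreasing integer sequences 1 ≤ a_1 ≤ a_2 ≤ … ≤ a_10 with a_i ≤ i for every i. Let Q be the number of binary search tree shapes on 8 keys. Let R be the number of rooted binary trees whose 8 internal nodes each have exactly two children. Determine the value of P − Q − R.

13936

Such sub-staircase sequences of length n are counted by C_n; here n = 10. So P = C_10 = 16796.
Rooted binary trees with 8 nodes (each child slot possibly empty) number C_8. So Q = C_8 = 1430.
Full binary trees with n internal nodes are counted by C_n; here n = 8. So R = C_8 = 1430.
P − Q − R = 16796 − 1430 − 1430 = 13936.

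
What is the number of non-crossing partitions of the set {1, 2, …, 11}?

The non-crossing partitions of [11] form a lattice of size C_11.
C_11 = 58786.

58786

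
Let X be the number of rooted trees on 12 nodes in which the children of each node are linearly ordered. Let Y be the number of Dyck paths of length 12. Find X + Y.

A rooted plane tree on 12 nodes has 11 edges, and such trees are counted by C_11. So X = C_11 = 58786.
Dyck paths of semilength n (length 2n) are counted by C_n; here n = 6. So Y = C_6 = 132.
X + Y = 58786 + 132 = 58918.

58918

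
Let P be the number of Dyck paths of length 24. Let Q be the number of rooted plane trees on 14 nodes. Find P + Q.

Paths of 12 up- and 12 down-steps that never dip below the axis are Dyck paths; their count is C_12. So P = C_12 = 208012.
A rooted plane tree on 14 nodes has 13 edges, and such trees are counted by C_13. So Q = C_13 = 742900.
P + Q = 208012 + 742900 = 950912.

950912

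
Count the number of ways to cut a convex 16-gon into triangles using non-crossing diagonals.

2674440

A convex 16-gon is triangulated into 14 triangles, and the number of such triangulations is the Catalan number C_{16−2} = C_14.
C_14 = C(28,14)/15 = 40116600/15 = 2674440.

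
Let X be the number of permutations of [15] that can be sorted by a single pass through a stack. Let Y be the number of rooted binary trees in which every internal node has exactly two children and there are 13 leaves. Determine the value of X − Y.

Stack-sortable permutations are exactly the 231-avoiding ones, counted by C_n; here n = 15. So X = C_15 = 9694845.
A full binary tree with L leaves has L−1 internal nodes and is counted by C_{L−1}; L = 13 gives C_12. So Y = C_12 = 208012.
X − Y = 9694845 − 208012 = 9486833.

9486833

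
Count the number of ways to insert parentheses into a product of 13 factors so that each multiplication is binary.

Parenthesizations of m factors correspond to full binary trees with m leaves, counted by C_{m−1}; m = 13 gives C_12.
C_12 = C(24,12)/13 = 2704156/13 = 208012.

208012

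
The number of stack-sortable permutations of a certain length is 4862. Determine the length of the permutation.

9

Stack-sortable permutations of [n] are counted by C_n; 4862 = C_9.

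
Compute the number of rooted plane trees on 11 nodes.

Rooted ordered (plane) trees on m nodes have m−1 edges and are counted by C_{m−1}; m = 11 gives C_10.
C_10 = C(20,10)/11 = 184756/11 = 16796.

16796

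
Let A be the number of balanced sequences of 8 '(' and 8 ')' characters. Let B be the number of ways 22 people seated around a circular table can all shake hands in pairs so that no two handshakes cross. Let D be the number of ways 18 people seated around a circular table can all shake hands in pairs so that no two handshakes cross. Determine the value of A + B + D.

65078

With 8 pairs the number of balanced bracket strings is the Catalan number C_8. So A = C_8 = 1430.
Non-crossing handshake pairings of 2n people are counted by C_n; 22 people gives n = 11. So B = C_11 = 58786.
Non-crossing handshake pairings of 2n people are counted by C_n; 18 people gives n = 9. So D = C_9 = 4862.
A + B + D = 1430 + 58786 + 4862 = 65078.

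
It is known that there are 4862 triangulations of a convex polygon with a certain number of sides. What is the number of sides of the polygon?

Triangulations of a convex m-gon are counted by C_{m−2}. The Catalan number equal to 4862 is C_9.
So m − 2 = 9, giving m = 11 sides.

11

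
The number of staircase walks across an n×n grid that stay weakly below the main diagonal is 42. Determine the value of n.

5

Such diagonal-avoiding paths in an n×n grid are counted by C_n. The Catalan number equal to 42 is C_5.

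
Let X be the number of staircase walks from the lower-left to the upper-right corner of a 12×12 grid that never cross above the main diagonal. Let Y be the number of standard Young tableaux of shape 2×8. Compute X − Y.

206582

Sub-diagonal monotone paths from (0,0) to (12,12) biject with Dyck paths of semilength 12, giving C_12. So X = C_12 = 208012.
Standard Young tableaux of shape 2×n are counted by C_n; here n = 8. So Y = C_8 = 1430.
X − Y = 208012 − 1430 = 206582.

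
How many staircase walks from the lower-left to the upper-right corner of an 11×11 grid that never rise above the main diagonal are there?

58786

Sub-diagonal monotone paths from (0,0) to (11,11) biject with Dyck paths of semilength 11, giving C_11.
C_11 = 58786.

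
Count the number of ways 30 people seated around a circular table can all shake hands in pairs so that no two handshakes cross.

With 30 = 2·15 people, non-crossing handshake pairings are non-crossing perfect matchings on a circle, counted by C_15.
C_15 = C_14 · 2(2·14+1)/(14+2) = 2674440 · 58/16 = 9694845.

9694845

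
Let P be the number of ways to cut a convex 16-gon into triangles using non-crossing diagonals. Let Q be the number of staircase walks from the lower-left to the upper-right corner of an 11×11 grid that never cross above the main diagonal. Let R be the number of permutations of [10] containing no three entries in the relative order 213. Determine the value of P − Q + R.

A convex 16-gon is triangulated into 14 triangles, and the number of such triangulations is the Catalan number C_{16−2} = C_14. So P = C_14 = 2674440.
Monotone paths in an n×n grid that stay weakly below the diagonal are counted by C_n; here n = 11. So Q = C_11 = 58786.
For any fixed pattern of length 3, the pattern-avoiding permutations of [10] number C_10. So R = C_10 = 16796.
P − Q + R = 2674440 − 58786 + 16796 = 2632450.

2632450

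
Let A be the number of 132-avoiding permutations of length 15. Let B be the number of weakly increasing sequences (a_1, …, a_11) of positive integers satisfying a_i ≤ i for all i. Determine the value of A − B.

9636059

For any fixed pattern of length 3, the pattern-avoiding permutations of [15] number C_15. So A = C_15 = 9694845.
Such sub-staircase sequences of length n are counted by C_n; here n = 11. So B = C_11 = 58786.
A − B = 9694845 − 58786 = 9636059.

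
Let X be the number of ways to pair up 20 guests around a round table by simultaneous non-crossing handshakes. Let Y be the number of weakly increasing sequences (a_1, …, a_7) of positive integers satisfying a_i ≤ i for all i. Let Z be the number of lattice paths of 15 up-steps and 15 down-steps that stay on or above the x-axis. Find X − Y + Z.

9711212

With 20 = 2·10 people, non-crossing handshake pairings are non-crossing perfect matchings on a circle, counted by C_10. So X = C_10 = 16796.
Such sub-staircase sequences of length n are counted by C_n; here n = 7. So Y = C_7 = 429.
A Dyck path with 15 up-steps and 15 down-steps has semilength 15, so there are C_15 of them. So Z = C_15 = 9694845.
X − Y + Z = 16796 − 429 + 9694845 = 9711212.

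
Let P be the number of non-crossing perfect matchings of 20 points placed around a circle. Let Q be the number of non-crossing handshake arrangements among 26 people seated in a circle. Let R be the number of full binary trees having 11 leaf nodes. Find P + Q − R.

742900

Non-crossing perfect matchings of 2n points on a circle are counted by C_n; with 20 points, n = 10. So P = C_10 = 16796.
Non-crossing handshake pairings of 2n people are counted by C_n; 26 people gives n = 13. So Q = C_13 = 742900.
A full binary tree with L leaves has L−1 internal nodes and is counted by C_{L−1}; L = 11 gives C_10. So R = C_10 = 16796.
P + Q − R = 16796 + 742900 − 16796 = 742900.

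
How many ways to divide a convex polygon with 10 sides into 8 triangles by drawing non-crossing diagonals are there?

1430

A convex 10-gon is triangulated into 8 triangles, and the number of such triangulations is the Catalan number C_{10−2} = C_8.
C_8 = C_7 · 2(2·7+1)/(7+2) = 429 · 30/9 = 1430.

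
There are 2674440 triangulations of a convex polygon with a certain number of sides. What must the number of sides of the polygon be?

Triangulations of a convex m-gon are counted by C_{m−2}. The Catalan number equal to 2674440 is C_14.
So m − 2 = 14, giving m = 16 sides.

16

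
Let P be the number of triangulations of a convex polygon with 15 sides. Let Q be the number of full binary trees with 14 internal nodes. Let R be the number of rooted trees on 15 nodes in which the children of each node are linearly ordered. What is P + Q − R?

742900

A convex 15-gon is triangulated into 13 triangles, and the number of such triangulations is the Catalan number C_{15−2} = C_13. So P = C_13 = 742900.
The number of full binary trees on 14 internal nodes is the Catalan number C_14. So Q = C_14 = 2674440.
Rooted ordered (plane) trees on m nodes have m−1 edges and are counted by C_{m−1}; m = 15 gives C_14. So R = C_14 = 2674440.
P + Q − R = 742900 + 2674440 − 2674440 = 742900.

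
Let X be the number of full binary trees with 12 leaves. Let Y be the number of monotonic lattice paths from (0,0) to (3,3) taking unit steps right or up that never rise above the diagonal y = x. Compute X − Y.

Full binary trees with 12 leaves have 12−1 = 11 internal nodes, so there are C_11 of them. So X = C_11 = 58786.
Sub-diagonal monotone paths from (0,0) to (3,3) biject with Dyck paths of semilength 3, giving C_3. So Y = C_3 = 5.
X − Y = 58786 − 5 = 58781.

58781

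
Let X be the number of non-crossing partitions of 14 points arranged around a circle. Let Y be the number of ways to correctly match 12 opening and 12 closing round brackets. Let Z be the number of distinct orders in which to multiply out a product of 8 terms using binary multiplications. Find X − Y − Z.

The non-crossing partitions of [14] form a lattice of size C_14. So X = C_14 = 2674440.
Balanced strings of n pairs of brackets are counted by C_n; here n = 12. So Y = C_12 = 208012.
Ways to associate a product of 8 factors correspond to binary trees on 8 leaves, so the count is C_7. So Z = C_7 = 429.
X − Y − Z = 2674440 − 208012 − 429 = 2465999.

2465999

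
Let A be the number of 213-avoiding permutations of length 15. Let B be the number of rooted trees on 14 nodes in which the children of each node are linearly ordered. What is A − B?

For any fixed pattern of length 3, the pattern-avoiding permutations of [15] number C_15. So A = C_15 = 9694845.
A rooted plane tree on 14 nodes has 13 edges, and such trees are counted by C_13. So B = C_13 = 742900.
A − B = 9694845 − 742900 = 8951945.

8951945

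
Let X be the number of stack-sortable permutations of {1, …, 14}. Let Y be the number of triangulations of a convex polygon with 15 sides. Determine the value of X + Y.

Stack-sortable permutations are exactly the 231-avoiding ones, counted by C_n; here n = 14. So X = C_14 = 2674440.
A convex 15-gon is triangulated into 13 triangles, and the number of such triangulations is the Catalan number C_{15−2} = C_13. So Y = C_13 = 742900.
X + Y = 2674440 + 742900 = 3417340.

3417340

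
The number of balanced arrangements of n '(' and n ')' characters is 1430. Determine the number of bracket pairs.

Balanced strings of n bracket-pairs are counted by C_n, and C_8 = 1430.

8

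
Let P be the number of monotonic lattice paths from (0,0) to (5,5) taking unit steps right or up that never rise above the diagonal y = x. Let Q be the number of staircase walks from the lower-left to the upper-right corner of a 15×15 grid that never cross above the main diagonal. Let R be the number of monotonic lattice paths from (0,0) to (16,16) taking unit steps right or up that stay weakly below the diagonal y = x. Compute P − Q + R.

Monotone paths in an n×n grid that stay weakly below the diagonal are counted by C_n; here n = 5. So P = C_5 = 42.
Sub-diagonal monotone paths from (0,0) to (15,15) biject with Dyck paths of semilength 15, giving C_15. So Q = C_15 = 9694845.
Sub-diagonal monotone paths from (0,0) to (16,16) biject with Dyck paths of semilength 16, giving C_16. So R = C_16 = 35357670.
P − Q + R = 42 − 9694845 + 35357670 = 25662867.

25662867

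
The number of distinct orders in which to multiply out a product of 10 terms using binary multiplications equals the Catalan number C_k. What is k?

9

Parenthesizations of m factors correspond to full binary trees with m leaves, counted by C_{m−1}; m = 10 gives C_9.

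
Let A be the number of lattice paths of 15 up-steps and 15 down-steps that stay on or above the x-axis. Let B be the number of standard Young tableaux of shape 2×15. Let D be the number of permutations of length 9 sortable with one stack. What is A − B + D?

4862

Dyck paths of semilength n (length 2n) are counted by C_n; here n = 15. So A = C_15 = 9694845.
Standard Young tableaux of shape 2×n are counted by C_n; here n = 15. So B = C_15 = 9694845.
By Knuth's characterisation, the stack-sortable permutations of length 9 are the 231-avoiders, numbering C_9. So D = C_9 = 4862.
A − B + D = 9694845 − 9694845 + 4862 = 4862.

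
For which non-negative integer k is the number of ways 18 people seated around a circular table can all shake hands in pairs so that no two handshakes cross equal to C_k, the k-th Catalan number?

Non-crossing handshake pairings of 2n people are counted by C_n; 18 people gives n = 9.

9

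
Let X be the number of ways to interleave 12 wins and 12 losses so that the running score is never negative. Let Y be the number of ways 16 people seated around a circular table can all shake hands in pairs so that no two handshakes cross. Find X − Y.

Ballot sequences with n votes each where one side never trails are Dyck words, counted by C_n; here n = 12. So X = C_12 = 208012.
With 16 = 2·8 people, non-crossing handshake pairings are non-crossing perfect matchings on a circle, counted by C_8. So Y = C_8 = 1430.
X − Y = 208012 − 1430 = 206582.

206582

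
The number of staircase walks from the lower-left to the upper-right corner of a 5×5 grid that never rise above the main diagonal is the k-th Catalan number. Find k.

5

Monotone paths in an n×n grid that stay weakly below the diagonal are counted by C_n; here n = 5.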